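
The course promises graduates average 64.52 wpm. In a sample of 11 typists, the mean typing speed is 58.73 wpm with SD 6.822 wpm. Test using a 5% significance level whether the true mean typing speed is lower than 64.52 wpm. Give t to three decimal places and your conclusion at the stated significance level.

t = -2.815; reject H0

H0: μ = 64.52; H1: μ < 64.52 (one-sample t-test, left-tailed).
t = (x̄ − μ₀)/(s/√n) = (58.73 − 64.52)/(6.822/√11) = -2.815
df = n − 1 = 10
p-value = P(T ≤ -2.815) ≈ 0.0092
Since p ≈ 0.0092 < α = 0.05, reject H0; the evidence is statistically significant.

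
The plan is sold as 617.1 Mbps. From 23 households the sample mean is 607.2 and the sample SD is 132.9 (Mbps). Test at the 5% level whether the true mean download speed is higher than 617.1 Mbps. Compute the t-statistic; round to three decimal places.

H0: μ = 617.1; H1: μ > 617.1 (one-sample t-test, right-tailed).
t = (x̄ − μ₀)/(s/√n) = (607.2 − 617.1)/(132.9/√23) = -0.357
df = n − 1 = 22
p-value = P(T ≥ -0.357) ≈ 0.638
Since p ≈ 0.638 > α = 0.05, fail to reject H0; the evidence is not statistically significant.

-0.357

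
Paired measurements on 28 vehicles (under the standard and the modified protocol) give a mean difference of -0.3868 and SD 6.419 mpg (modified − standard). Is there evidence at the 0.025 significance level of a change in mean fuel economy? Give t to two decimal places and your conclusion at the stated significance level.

H0: μ_d = 0; H1: μ_d ≠ 0 (paired t-test on the differences, two-sided).
t = d̄/(s_d/√n) = -0.3868/(6.419/√28) = -0.32
df = n − 1 = 27
Two-sided p-value ≈ 0.752
Since p ≈ 0.752 > α = 0.025, fail to reject H0; the data do not provide sufficient evidence against H0.

t = -0.32; fail to reject H0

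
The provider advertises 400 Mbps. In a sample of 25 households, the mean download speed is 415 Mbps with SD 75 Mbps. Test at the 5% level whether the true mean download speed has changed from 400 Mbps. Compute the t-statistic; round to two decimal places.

1.00

H0: μ = 400; H1: μ ≠ 400 (one-sample t-test, two-sided).
t = (x̄ − μ₀)/(s/√n) = (415 − 400)/(75/√25) = 1.00
df = n − 1 = 24
Two-sided p-value ≈ 0.3273
Since p ≈ 0.3273 > α = 0.05, fail to reject H0; the evidence is not statistically significant.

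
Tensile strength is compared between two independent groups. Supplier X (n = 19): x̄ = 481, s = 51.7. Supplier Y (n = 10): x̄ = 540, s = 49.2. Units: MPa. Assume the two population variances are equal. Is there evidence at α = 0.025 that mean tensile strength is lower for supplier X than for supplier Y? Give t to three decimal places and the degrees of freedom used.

t = -2.968, df = 27

Let group 1 = supplier X, group 2 = supplier Y. H0: μ_1 = μ_2; H1: μ_1 < μ_2 (two-sample pooled-variance t-test, left-tailed).
s_p² = [(19−1)·51.7² + (10−1)·49.2²]/(19+10−2) = 2588.81
t = (481 − 540)/√[2588.81·(1/19 + 1/10)] = -2.968
df = n₁ + n₂ − 2 = 27
p-value = P(T ≤ -2.968) ≈ 0.0031
Since p ≈ 0.0031 < α = 0.025, reject H0; the data support H1.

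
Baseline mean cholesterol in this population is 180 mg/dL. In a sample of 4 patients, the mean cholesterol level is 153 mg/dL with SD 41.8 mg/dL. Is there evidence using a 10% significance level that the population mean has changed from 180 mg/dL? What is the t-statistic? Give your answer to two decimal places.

-1.29

H0: μ = 180; H1: μ ≠ 180 (one-sample t-test, two-sided).
t = (x̄ − μ₀)/(s/√n) = (153 − 180)/(41.8/√4) = -1.29
df = n − 1 = 3
Two-sided p-value ≈ 0.287
Since p ≈ 0.287 > α = 0.1, fail to reject H0; the evidence is not statistically significant.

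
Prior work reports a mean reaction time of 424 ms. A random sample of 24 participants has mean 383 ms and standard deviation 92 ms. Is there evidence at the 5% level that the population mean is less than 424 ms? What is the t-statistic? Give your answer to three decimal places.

H0: μ = 424; H1: μ < 424 (one-sample t-test, left-tailed).
t = (x̄ − μ₀)/(s/√n) = (383 − 424)/(92/√24) = -2.183
df = n − 1 = 23
p-value = P(T ≤ -2.183) ≈ 0.020
Since p ≈ 0.020 < α = 0.05, reject H0; the evidence is statistically significant.

-2.183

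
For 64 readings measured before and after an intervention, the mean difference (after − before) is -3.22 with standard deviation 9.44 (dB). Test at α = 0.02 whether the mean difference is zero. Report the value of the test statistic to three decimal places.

-2.729

H0: μ_d = 0; H1: μ_d ≠ 0 (paired t-test on the differences, two-sided).
t = d̄/(s_d/√n) = -3.22/(9.44/√64) = -2.729
df = n − 1 = 63
Two-sided p-value ≈ 0.008
Since p ≈ 0.008 < α = 0.02, reject H0; the evidence is statistically significant.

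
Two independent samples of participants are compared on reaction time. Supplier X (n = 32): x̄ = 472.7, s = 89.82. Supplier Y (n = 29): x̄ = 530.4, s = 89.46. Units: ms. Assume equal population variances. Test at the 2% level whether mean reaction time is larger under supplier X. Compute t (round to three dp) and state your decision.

t = -2.510; fail to reject H0

Let group 1 = supplier X, group 2 = supplier Y. H0: μ_1 = μ_2; H1: μ_1 > μ_2 (two-sample pooled-variance t-test, right-tailed).
s_p² = [(32−1)·89.82² + (29−1)·89.46²]/(32+29−2) = 8037
t = (472.7 − 530.4)/√[8037·(1/32 + 1/29)] = -2.510
df = n₁ + n₂ − 2 = 59
p-value = P(T ≥ -2.510) ≈ 0.9926
Since p ≈ 0.9926 > α = 0.02, fail to reject H0; the evidence is not statistically significant.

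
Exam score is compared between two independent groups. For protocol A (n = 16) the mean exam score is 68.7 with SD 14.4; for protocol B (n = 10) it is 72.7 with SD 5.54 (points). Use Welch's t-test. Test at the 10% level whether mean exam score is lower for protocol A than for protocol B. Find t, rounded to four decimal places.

Let group 1 = protocol A, group 2 = protocol B. H0: μ_1 = μ_2; H1: μ_1 < μ_2 (Welch's two-sample t-test, left-tailed).
t = (x̄_1 − x̄_2)/√(s_1²/n_1 + s_2²/n_2) = (68.7 − 72.7)/√(14.4²/16 + 5.54²/10) = -0.9991
Welch–Satterthwaite df ≈ 20.98
p-value = P(T ≤ -0.9991) ≈ 0.1646
Since p ≈ 0.1646 > α = 0.1, fail to reject H0; the data do not provide sufficient evidence against H0.

-0.9991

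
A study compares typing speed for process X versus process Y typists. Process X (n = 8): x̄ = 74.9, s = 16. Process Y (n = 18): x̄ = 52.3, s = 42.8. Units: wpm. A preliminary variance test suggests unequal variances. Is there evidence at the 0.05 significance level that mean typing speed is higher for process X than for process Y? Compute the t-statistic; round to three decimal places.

Let group 1 = process X, group 2 = process Y. H0: μ_1 = μ_2; H1: μ_1 > μ_2 (Welch's two-sample t-test, right-tailed).
t = (x̄_1 − x̄_2)/√(s_1²/n_1 + s_2²/n_2) = (74.9 − 52.3)/√(16²/8 + 42.8²/18) = 1.954
Welch–Satterthwaite df ≈ 23.68
p-value = P(T ≥ 1.954) ≈ 0.0313
Since p ≈ 0.0313 < α = 0.05, reject H0; the evidence is statistically significant.

1.954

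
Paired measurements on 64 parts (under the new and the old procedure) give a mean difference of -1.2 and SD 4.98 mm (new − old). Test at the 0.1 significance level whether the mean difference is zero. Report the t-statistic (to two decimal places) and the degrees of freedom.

t = -1.93, df = 63

H0: μ_d = 0; H1: μ_d ≠ 0 (paired t-test on the differences, two-sided).
t = d̄/(s_d/√n) = -1.2/(4.98/√64) = -1.93
df = n − 1 = 63
Two-sided p-value ≈ 0.0584
Since p ≈ 0.0584 < α = 0.1, reject H0; the evidence is statistically significant.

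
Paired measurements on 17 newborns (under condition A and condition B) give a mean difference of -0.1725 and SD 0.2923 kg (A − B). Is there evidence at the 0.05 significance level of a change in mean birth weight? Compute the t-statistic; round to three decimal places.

H0: μ_d = 0; H1: μ_d ≠ 0 (paired t-test on the differences, two-sided).
t = d̄/(s_d/√n) = -0.1725/(0.2923/√17) = -2.433
df = n − 1 = 16
Two-sided p-value ≈ 0.027
Since p ≈ 0.027 < α = 0.05, reject H0; the data support H1.

-2.433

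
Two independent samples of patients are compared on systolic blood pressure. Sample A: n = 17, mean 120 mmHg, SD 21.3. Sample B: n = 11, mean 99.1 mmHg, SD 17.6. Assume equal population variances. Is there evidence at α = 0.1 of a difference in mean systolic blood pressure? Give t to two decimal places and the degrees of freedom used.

t = 2.71, df = 26

Let group 1 = sample A, group 2 = sample B. H0: μ_1 = μ_2; H1: μ_1 ≠ μ_2 (two-sample pooled-variance t-test, two-sided).
s_p² = [(17−1)·21.3² + (11−1)·17.6²]/(17+11−2) = 398.332
t = (120 − 99.1)/√[398.332·(1/17 + 1/11)] = 2.71
df = n₁ + n₂ − 2 = 26
Two-sided p-value ≈ 0.0119
Since p ≈ 0.0119 < α = 0.1, reject H0; the data support H1.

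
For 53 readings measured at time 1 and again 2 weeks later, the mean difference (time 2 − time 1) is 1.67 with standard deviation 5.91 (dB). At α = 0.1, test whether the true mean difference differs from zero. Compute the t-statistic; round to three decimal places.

2.057

H0: μ_d = 0; H1: μ_d ≠ 0 (paired t-test on the differences, two-sided).
t = d̄/(s_d/√n) = 1.67/(5.91/√53) = 2.057
df = n − 1 = 52
Two-sided p-value ≈ 0.0447
Since p ≈ 0.0447 < α = 0.1, reject H0; the evidence is statistically significant.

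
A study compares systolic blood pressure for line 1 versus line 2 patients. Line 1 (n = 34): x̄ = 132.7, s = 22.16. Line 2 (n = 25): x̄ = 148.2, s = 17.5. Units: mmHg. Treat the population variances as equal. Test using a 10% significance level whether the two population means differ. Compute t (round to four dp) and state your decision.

t = -2.8941; reject H0

Let group 1 = line 1, group 2 = line 2. H0: μ_1 = μ_2; H1: μ_1 ≠ μ_2 (two-sample pooled-variance t-test, two-sided).
s_p² = [(34−1)·22.16² + (25−1)·17.5²]/(34+25−2) = 413.249
t = (132.7 − 148.2)/√[413.249·(1/34 + 1/25)] = -2.8941
df = n₁ + n₂ − 2 = 57
Two-sided p-value ≈ 0.005
Since p ≈ 0.005 < α = 0.1, reject H0; the evidence is statistically significant.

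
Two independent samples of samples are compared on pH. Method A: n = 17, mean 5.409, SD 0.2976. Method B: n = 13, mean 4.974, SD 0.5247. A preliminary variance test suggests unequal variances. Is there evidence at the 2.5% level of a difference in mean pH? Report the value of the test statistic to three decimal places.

2.678

Let group 1 = method A, group 2 = method B. H0: μ_1 = μ_2; H1: μ_1 ≠ μ_2 (Welch's two-sample t-test, two-sided).
t = (x̄_1 − x̄_2)/√(s_1²/n_1 + s_2²/n_2) = (5.409 − 4.974)/√(0.2976²/17 + 0.5247²/13) = 2.678
Welch–Satterthwaite df ≈ 17.82
Two-sided p-value ≈ 0.0154
Since p ≈ 0.0154 < α = 0.025, reject H0; the data support H1.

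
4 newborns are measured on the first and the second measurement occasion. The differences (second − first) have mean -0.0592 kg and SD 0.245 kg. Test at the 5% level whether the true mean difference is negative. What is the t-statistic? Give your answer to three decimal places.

-0.483

H0: μ_d = 0; H1: μ_d < 0 (paired t-test on the differences, left-tailed).
t = d̄/(s_d/√n) = -0.0592/(0.245/√4) = -0.483
df = n − 1 = 3
p-value = P(T ≤ -0.483) ≈ 0.331
Since p ≈ 0.331 > α = 0.05, fail to reject H0; the data do not provide sufficient evidence against H0.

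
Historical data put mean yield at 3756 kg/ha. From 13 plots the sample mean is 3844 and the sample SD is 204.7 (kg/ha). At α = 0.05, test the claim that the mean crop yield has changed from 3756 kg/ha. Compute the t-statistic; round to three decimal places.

H0: μ = 3756; H1: μ ≠ 3756 (one-sample t-test, two-sided).
t = (x̄ − μ₀)/(s/√n) = (3844 − 3756)/(204.7/√13) = 1.550
df = n − 1 = 12
Two-sided p-value ≈ 0.1471
Since p ≈ 0.1471 > α = 0.05, fail to reject H0; the data do not provide sufficient evidence against H0.

1.550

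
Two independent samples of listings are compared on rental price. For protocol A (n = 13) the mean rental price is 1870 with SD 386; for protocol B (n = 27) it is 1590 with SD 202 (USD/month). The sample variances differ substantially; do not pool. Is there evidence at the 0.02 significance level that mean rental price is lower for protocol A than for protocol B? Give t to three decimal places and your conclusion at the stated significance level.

t = 2.458; fail to reject H0

Let group 1 = protocol A, group 2 = protocol B. H0: μ_1 = μ_2; H1: μ_1 < μ_2 (Welch's two-sample t-test, left-tailed).
t = (x̄_1 − x̄_2)/√(s_1²/n_1 + s_2²/n_2) = (1870 − 1590)/√(386²/13 + 202²/27) = 2.458
Welch–Satterthwaite df ≈ 15.25
p-value = P(T ≤ 2.458) ≈ 0.9868
Since p ≈ 0.9868 > α = 0.02, fail to reject H0; the data do not provide sufficient evidence against H0.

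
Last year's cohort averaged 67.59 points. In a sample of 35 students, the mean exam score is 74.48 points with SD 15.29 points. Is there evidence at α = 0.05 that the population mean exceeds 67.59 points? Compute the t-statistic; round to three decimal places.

H0: μ = 67.59; H1: μ > 67.59 (one-sample t-test, right-tailed).
t = (x̄ − μ₀)/(s/√n) = (74.48 − 67.59)/(15.29/√35) = 2.666
df = n − 1 = 34
p-value = P(T ≥ 2.666) ≈ 0.0058
Since p ≈ 0.0058 < α = 0.05, reject H0; the evidence is statistically significant.

2.666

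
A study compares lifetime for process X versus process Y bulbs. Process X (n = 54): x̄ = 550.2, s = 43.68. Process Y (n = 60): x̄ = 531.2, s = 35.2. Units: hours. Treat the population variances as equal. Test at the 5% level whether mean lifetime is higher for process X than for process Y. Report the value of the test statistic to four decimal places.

Let group 1 = process X, group 2 = process Y. H0: μ_1 = μ_2; H1: μ_1 > μ_2 (two-sample pooled-variance t-test, right-tailed).
s_p² = [(54−1)·43.68² + (60−1)·35.2²]/(54+60−2) = 1555.57
t = (550.2 − 531.2)/√[1555.57·(1/54 + 1/60)] = 2.5682
df = n₁ + n₂ − 2 = 112
p-value = P(T ≥ 2.5682) ≈ 0.006
Since p ≈ 0.006 < α = 0.05, reject H0; the data support H1.

2.5682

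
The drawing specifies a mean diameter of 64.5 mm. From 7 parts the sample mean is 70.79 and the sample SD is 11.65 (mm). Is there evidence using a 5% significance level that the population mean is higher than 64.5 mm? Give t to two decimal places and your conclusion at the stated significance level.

t = 1.43; fail to reject H0

H0: μ = 64.5; H1: μ > 64.5 (one-sample t-test, right-tailed).
t = (x̄ − μ₀)/(s/√n) = (70.79 − 64.5)/(11.65/√7) = 1.43
df = n − 1 = 6
p-value = P(T ≥ 1.43) ≈ 0.1015
Since p ≈ 0.1015 > α = 0.05, fail to reject H0; the evidence is not statistically significant.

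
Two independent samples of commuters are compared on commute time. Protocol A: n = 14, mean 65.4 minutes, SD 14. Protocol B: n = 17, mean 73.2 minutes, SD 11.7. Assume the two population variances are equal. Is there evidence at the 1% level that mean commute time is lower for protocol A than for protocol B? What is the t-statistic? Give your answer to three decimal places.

-1.691

Let group 1 = protocol A, group 2 = protocol B. H0: μ_1 = μ_2; H1: μ_1 < μ_2 (two-sample pooled-variance t-test, left-tailed).
s_p² = [(14−1)·14² + (17−1)·11.7²]/(14+17−2) = 163.388
t = (65.4 − 73.2)/√[163.388·(1/14 + 1/17)] = -1.691
df = n₁ + n₂ − 2 = 29
p-value = P(T ≤ -1.691) ≈ 0.051
Since p ≈ 0.051 > α = 0.01, fail to reject H0; the evidence is not statistically significant.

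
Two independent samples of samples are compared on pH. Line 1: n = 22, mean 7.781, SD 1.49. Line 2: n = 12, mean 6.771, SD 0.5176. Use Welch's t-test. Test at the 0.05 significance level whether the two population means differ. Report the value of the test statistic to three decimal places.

Let group 1 = line 1, group 2 = line 2. H0: μ_1 = μ_2; H1: μ_1 ≠ μ_2 (Welch's two-sample t-test, two-sided).
t = (x̄_1 − x̄_2)/√(s_1²/n_1 + s_2²/n_2) = (7.781 − 6.771)/√(1.49²/22 + 0.5176²/12) = 2.877
Welch–Satterthwaite df ≈ 28.64
Two-sided p-value ≈ 0.0075
Since p ≈ 0.0075 < α = 0.05, reject H0; the evidence is statistically significant.

2.877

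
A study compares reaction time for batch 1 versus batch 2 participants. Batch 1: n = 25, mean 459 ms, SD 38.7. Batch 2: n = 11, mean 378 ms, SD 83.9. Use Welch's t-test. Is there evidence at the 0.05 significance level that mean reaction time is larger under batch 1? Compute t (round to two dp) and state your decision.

Let group 1 = batch 1, group 2 = batch 2. H0: μ_1 = μ_2; H1: μ_1 > μ_2 (Welch's two-sample t-test, right-tailed).
t = (x̄_1 − x̄_2)/√(s_1²/n_1 + s_2²/n_2) = (459 − 378)/√(38.7²/25 + 83.9²/11) = 3.06
Welch–Satterthwaite df ≈ 11.92
p-value = P(T ≥ 3.06) ≈ 0.005
Since p ≈ 0.005 < α = 0.05, reject H0; the evidence is statistically significant.

t = 3.06; reject H0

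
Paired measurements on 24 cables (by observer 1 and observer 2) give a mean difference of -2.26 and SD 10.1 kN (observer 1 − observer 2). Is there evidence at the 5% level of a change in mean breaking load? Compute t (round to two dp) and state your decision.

H0: μ_d = 0; H1: μ_d ≠ 0 (paired t-test on the differences, two-sided).
t = d̄/(s_d/√n) = -2.26/(10.1/√24) = -1.10
df = n − 1 = 23
Two-sided p-value ≈ 0.284
Since p ≈ 0.284 > α = 0.05, fail to reject H0; the evidence is not statistically significant.

t = -1.10; fail to reject H0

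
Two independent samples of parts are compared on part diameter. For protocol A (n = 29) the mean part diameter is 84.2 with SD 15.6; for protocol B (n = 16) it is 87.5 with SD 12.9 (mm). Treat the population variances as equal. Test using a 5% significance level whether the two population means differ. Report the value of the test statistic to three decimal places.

Let group 1 = protocol A, group 2 = protocol B. H0: μ_1 = μ_2; H1: μ_1 ≠ μ_2 (two-sample pooled-variance t-test, two-sided).
s_p² = [(29−1)·15.6² + (16−1)·12.9²]/(29+16−2) = 216.517
t = (84.2 − 87.5)/√[216.517·(1/29 + 1/16)] = -0.720
df = n₁ + n₂ − 2 = 43
Two-sided p-value ≈ 0.4753
Since p ≈ 0.4753 > α = 0.05, fail to reject H0; the data do not provide sufficient evidence against H0.

-0.720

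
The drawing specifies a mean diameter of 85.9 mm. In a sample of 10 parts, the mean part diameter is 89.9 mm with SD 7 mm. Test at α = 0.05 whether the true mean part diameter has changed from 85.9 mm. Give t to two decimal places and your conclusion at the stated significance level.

H0: μ = 85.9; H1: μ ≠ 85.9 (one-sample t-test, two-sided).
t = (x̄ − μ₀)/(s/√n) = (89.9 − 85.9)/(7/√10) = 1.81
df = n − 1 = 9
Two-sided p-value ≈ 0.104
Since p ≈ 0.104 > α = 0.05, fail to reject H0; the evidence is not statistically significant.

t = 1.81; fail to reject H0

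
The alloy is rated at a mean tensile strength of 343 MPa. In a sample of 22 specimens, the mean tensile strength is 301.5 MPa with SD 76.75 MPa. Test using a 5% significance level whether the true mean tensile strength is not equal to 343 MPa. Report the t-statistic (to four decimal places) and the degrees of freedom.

H0: μ = 343; H1: μ ≠ 343 (one-sample t-test, two-sided).
t = (x̄ − μ₀)/(s/√n) = (301.5 − 343)/(76.75/√22) = -2.5362
df = n − 1 = 21
Two-sided p-value ≈ 0.019
Since p ≈ 0.019 < α = 0.05, reject H0; the evidence is statistically significant.

t = -2.5362, df = 21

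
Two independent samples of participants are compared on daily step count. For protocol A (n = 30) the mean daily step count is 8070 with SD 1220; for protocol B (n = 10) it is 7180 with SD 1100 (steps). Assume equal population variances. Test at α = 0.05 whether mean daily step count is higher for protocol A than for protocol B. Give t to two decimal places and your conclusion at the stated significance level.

t = 2.04; reject H0

Let group 1 = protocol A, group 2 = protocol B. H0: μ_1 = μ_2; H1: μ_1 > μ_2 (two-sample pooled-variance t-test, right-tailed).
s_p² = [(30−1)·1220² + (10−1)·1100²]/(30+10−2) = 1422460
t = (8070 − 7180)/√[1422460·(1/30 + 1/10)] = 2.04
df = n₁ + n₂ − 2 = 38
p-value = P(T ≥ 2.04) ≈ 0.024
Since p ≈ 0.024 < α = 0.05, reject H0; the data support H1.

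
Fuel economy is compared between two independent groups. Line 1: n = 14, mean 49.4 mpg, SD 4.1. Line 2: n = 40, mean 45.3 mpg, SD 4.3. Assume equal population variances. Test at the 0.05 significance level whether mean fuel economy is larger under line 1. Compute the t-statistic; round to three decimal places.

Let group 1 = line 1, group 2 = line 2. H0: μ_1 = μ_2; H1: μ_1 > μ_2 (two-sample pooled-variance t-test, right-tailed).
s_p² = [(14−1)·4.1² + (40−1)·4.3²]/(14+40−2) = 18.07
t = (49.4 − 45.3)/√[18.07·(1/14 + 1/40)] = 3.106
df = n₁ + n₂ − 2 = 52
p-value = P(T ≥ 3.106) ≈ 0.0015
Since p ≈ 0.0015 < α = 0.05, reject H0; the data support H1.

3.106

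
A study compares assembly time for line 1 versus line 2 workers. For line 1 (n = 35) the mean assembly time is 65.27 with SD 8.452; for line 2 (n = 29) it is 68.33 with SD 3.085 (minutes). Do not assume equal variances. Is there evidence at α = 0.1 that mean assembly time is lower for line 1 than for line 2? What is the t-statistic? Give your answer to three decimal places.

-1.988

Let group 1 = line 1, group 2 = line 2. H0: μ_1 = μ_2; H1: μ_1 < μ_2 (Welch's two-sample t-test, left-tailed).
t = (x̄_1 − x̄_2)/√(s_1²/n_1 + s_2²/n_2) = (65.27 − 68.33)/√(8.452²/35 + 3.085²/29) = -1.988
Welch–Satterthwaite df ≈ 44.42
p-value = P(T ≤ -1.988) ≈ 0.026
Since p ≈ 0.026 < α = 0.1, reject H0; the data support H1.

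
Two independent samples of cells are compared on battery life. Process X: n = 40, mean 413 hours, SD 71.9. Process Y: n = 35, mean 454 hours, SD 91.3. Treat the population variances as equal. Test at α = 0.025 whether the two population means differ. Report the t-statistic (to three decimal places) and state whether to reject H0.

Let group 1 = process X, group 2 = process Y. H0: μ_1 = μ_2; H1: μ_1 ≠ μ_2 (two-sample pooled-variance t-test, two-sided).
s_p² = [(40−1)·71.9² + (35−1)·91.3²]/(40+35−2) = 6644.22
t = (413 − 454)/√[6644.22·(1/40 + 1/35)] = -2.173
df = n₁ + n₂ − 2 = 73
Two-sided p-value ≈ 0.0330
Since p ≈ 0.0330 > α = 0.025, fail to reject H0; the evidence is not statistically significant.

t = -2.173; fail to reject H0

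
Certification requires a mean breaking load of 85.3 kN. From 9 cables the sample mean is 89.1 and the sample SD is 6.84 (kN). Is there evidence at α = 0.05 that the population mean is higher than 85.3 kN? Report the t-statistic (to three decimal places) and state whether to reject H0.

H0: μ = 85.3; H1: μ > 85.3 (one-sample t-test, right-tailed).
t = (x̄ − μ₀)/(s/√n) = (89.1 − 85.3)/(6.84/√9) = 1.667
df = n − 1 = 8
p-value = P(T ≥ 1.667) ≈ 0.0671
Since p ≈ 0.0671 > α = 0.05, fail to reject H0; the data do not provide sufficient evidence against H0.

t = 1.667; fail to reject H0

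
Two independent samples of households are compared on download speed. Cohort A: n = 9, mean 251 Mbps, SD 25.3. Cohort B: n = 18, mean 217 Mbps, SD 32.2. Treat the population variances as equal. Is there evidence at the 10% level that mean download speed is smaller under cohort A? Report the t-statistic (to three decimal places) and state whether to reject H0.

t = 2.761; fail to reject H0

Let group 1 = cohort A, group 2 = cohort B. H0: μ_1 = μ_2; H1: μ_1 < μ_2 (two-sample pooled-variance t-test, left-tailed).
s_p² = [(9−1)·25.3² + (18−1)·32.2²]/(9+18−2) = 909.88
t = (251 − 217)/√[909.88·(1/9 + 1/18)] = 2.761
df = n₁ + n₂ − 2 = 25
p-value = P(T ≤ 2.761) ≈ 0.9947
Since p ≈ 0.9947 > α = 0.1, fail to reject H0; the data do not provide sufficient evidence against H0.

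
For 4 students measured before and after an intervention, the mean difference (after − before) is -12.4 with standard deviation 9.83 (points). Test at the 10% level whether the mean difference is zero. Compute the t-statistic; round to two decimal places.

H0: μ_d = 0; H1: μ_d ≠ 0 (paired t-test on the differences, two-sided).
t = d̄/(s_d/√n) = -12.4/(9.83/√4) = -2.52
df = n − 1 = 3
Two-sided p-value ≈ 0.0860
Since p ≈ 0.0860 < α = 0.1, reject H0; the evidence is statistically significant.

-2.52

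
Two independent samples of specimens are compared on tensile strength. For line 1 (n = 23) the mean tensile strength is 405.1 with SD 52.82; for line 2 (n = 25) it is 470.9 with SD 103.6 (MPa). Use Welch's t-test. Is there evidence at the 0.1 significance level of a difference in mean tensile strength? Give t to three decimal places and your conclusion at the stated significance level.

t = -2.804; reject H0

Let group 1 = line 1, group 2 = line 2. H0: μ_1 = μ_2; H1: μ_1 ≠ μ_2 (Welch's two-sample t-test, two-sided).
t = (x̄_1 − x̄_2)/√(s_1²/n_1 + s_2²/n_2) = (405.1 − 470.9)/√(52.82²/23 + 103.6²/25) = -2.804
Welch–Satterthwaite df ≈ 36.32
Two-sided p-value ≈ 0.008
Since p ≈ 0.008 < α = 0.1, reject H0; the data support H1.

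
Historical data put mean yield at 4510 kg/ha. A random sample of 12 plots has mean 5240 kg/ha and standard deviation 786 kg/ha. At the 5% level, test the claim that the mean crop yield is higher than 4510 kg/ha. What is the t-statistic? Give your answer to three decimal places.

H0: μ = 4510; H1: μ > 4510 (one-sample t-test, right-tailed).
t = (x̄ − μ₀)/(s/√n) = (5240 − 4510)/(786/√12) = 3.217
df = n − 1 = 11
p-value = P(T ≥ 3.217) ≈ 0.0041
Since p ≈ 0.0041 < α = 0.05, reject H0; the evidence is statistically significant.

3.217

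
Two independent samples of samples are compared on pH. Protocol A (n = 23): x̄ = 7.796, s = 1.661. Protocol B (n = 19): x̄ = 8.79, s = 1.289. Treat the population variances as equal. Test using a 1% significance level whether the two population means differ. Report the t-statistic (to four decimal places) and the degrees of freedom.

Let group 1 = protocol A, group 2 = protocol B. H0: μ_1 = μ_2; H1: μ_1 ≠ μ_2 (two-sample pooled-variance t-test, two-sided).
s_p² = [(23−1)·1.661² + (19−1)·1.289²]/(23+19−2) = 2.26509
t = (7.796 − 8.79)/√[2.26509·(1/23 + 1/19)] = -2.1304
df = n₁ + n₂ − 2 = 40
Two-sided p-value ≈ 0.039
Since p ≈ 0.039 > α = 0.01, fail to reject H0; the data do not provide sufficient evidence against H0.

t = -2.1304, df = 40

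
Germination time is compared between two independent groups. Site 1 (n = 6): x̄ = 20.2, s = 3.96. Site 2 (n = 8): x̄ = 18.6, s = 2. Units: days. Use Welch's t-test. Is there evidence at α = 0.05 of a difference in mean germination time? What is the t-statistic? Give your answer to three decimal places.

Let group 1 = site 1, group 2 = site 2. H0: μ_1 = μ_2; H1: μ_1 ≠ μ_2 (Welch's two-sample t-test, two-sided).
t = (x̄_1 − x̄_2)/√(s_1²/n_1 + s_2²/n_2) = (20.2 − 18.6)/√(3.96²/6 + 2²/8) = 0.907
Welch–Satterthwaite df ≈ 6.92
Two-sided p-value ≈ 0.395
Since p ≈ 0.395 > α = 0.05, fail to reject H0; the evidence is not statistically significant.

0.907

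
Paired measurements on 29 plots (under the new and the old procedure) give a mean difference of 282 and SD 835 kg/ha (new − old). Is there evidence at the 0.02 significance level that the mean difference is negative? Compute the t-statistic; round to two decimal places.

1.82

H0: μ_d = 0; H1: μ_d < 0 (paired t-test on the differences, left-tailed).
t = d̄/(s_d/√n) = 282/(835/√29) = 1.82
df = n − 1 = 28
p-value = P(T ≤ 1.82) ≈ 0.9602
Since p ≈ 0.9602 > α = 0.02, fail to reject H0; the data do not provide sufficient evidence against H0.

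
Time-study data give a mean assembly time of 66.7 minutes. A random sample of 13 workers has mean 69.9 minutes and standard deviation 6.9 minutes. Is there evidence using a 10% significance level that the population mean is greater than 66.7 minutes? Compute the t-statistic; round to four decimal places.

H0: μ = 66.7; H1: μ > 66.7 (one-sample t-test, right-tailed).
t = (x̄ − μ₀)/(s/√n) = (69.9 − 66.7)/(6.9/√13) = 1.6721
df = n − 1 = 12
p-value = P(T ≥ 1.6721) ≈ 0.060
Since p ≈ 0.060 < α = 0.1, reject H0; the data support H1.

1.6721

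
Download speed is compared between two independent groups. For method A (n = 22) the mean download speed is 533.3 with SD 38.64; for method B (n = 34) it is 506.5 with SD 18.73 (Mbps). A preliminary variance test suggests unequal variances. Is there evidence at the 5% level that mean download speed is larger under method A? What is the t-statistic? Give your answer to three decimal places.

3.031

Let group 1 = method A, group 2 = method B. H0: μ_1 = μ_2; H1: μ_1 > μ_2 (Welch's two-sample t-test, right-tailed).
t = (x̄_1 − x̄_2)/√(s_1²/n_1 + s_2²/n_2) = (533.3 − 506.5)/√(38.64²/22 + 18.73²/34) = 3.031
Welch–Satterthwaite df ≈ 27.47
p-value = P(T ≥ 3.031) ≈ 0.003
Since p ≈ 0.003 < α = 0.05, reject H0; the evidence is statistically significant.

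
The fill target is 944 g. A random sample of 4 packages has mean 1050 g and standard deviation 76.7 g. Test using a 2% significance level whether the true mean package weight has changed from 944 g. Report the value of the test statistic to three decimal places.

2.764

H0: μ = 944; H1: μ ≠ 944 (one-sample t-test, two-sided).
t = (x̄ − μ₀)/(s/√n) = (1050 − 944)/(76.7/√4) = 2.764
df = n − 1 = 3
Two-sided p-value ≈ 0.0699
Since p ≈ 0.0699 > α = 0.02, fail to reject H0; the evidence is not statistically significant.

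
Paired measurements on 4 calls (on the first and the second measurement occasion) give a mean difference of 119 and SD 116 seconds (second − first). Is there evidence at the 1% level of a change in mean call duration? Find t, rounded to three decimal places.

2.052

H0: μ_d = 0; H1: μ_d ≠ 0 (paired t-test on the differences, two-sided).
t = d̄/(s_d/√n) = 119/(116/√4) = 2.052
df = n − 1 = 3
Two-sided p-value ≈ 0.1325
Since p ≈ 0.1325 > α = 0.01, fail to reject H0; the data do not provide sufficient evidence against H0.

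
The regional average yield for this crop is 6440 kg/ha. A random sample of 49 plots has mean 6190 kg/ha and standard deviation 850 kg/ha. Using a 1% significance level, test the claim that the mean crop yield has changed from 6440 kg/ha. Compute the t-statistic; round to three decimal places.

-2.059

H0: μ = 6440; H1: μ ≠ 6440 (one-sample t-test, two-sided).
t = (x̄ − μ₀)/(s/√n) = (6190 − 6440)/(850/√49) = -2.059
df = n − 1 = 48
Two-sided p-value ≈ 0.045
Since p ≈ 0.045 > α = 0.01, fail to reject H0; the evidence is not statistically significant.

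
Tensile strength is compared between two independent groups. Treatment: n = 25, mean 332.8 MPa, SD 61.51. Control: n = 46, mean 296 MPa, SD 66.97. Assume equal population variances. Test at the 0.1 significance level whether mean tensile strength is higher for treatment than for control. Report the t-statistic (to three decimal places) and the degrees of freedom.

Let group 1 = treatment, group 2 = control. H0: μ_1 = μ_2; H1: μ_1 > μ_2 (two-sample pooled-variance t-test, right-tailed).
s_p² = [(25−1)·61.51² + (46−1)·66.97²]/(25+46−2) = 4240.98
t = (332.8 − 296)/√[4240.98·(1/25 + 1/46)] = 2.274
df = n₁ + n₂ − 2 = 69
p-value = P(T ≥ 2.274) ≈ 0.013
Since p ≈ 0.013 < α = 0.1, reject H0; the data support H1.

t = 2.274, df = 69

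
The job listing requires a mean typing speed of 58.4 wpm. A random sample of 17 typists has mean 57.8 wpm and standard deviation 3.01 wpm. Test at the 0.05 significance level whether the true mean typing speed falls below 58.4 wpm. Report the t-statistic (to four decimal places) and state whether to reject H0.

t = -0.8219; fail to reject H0

H0: μ = 58.4; H1: μ < 58.4 (one-sample t-test, left-tailed).
t = (x̄ − μ₀)/(s/√n) = (57.8 − 58.4)/(3.01/√17) = -0.8219
df = n − 1 = 16
p-value = P(T ≤ -0.8219) ≈ 0.212
Since p ≈ 0.212 > α = 0.05, fail to reject H0; the evidence is not statistically significant.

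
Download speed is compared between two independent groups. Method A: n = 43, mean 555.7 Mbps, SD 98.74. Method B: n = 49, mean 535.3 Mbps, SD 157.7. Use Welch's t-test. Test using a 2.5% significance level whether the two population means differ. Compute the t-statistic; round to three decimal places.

Let group 1 = method A, group 2 = method B. H0: μ_1 = μ_2; H1: μ_1 ≠ μ_2 (Welch's two-sample t-test, two-sided).
t = (x̄_1 − x̄_2)/√(s_1²/n_1 + s_2²/n_2) = (555.7 − 535.3)/√(98.74²/43 + 157.7²/49) = 0.753
Welch–Satterthwaite df ≈ 81.81
Two-sided p-value ≈ 0.4537
Since p ≈ 0.4537 > α = 0.025, fail to reject H0; the data do not provide sufficient evidence against H0.

0.753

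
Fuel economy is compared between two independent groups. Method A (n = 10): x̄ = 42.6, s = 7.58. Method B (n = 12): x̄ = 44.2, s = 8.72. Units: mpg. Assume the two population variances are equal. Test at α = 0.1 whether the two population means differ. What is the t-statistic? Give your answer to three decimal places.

-0.454

Let group 1 = method A, group 2 = method B. H0: μ_1 = μ_2; H1: μ_1 ≠ μ_2 (two-sample pooled-variance t-test, two-sided).
s_p² = [(10−1)·7.58² + (12−1)·8.72²]/(10+12−2) = 67.6765
t = (42.6 − 44.2)/√[67.6765·(1/10 + 1/12)] = -0.454
df = n₁ + n₂ − 2 = 20
Two-sided p-value ≈ 0.6546
Since p ≈ 0.6546 > α = 0.1, fail to reject H0; the data do not provide sufficient evidence against H0.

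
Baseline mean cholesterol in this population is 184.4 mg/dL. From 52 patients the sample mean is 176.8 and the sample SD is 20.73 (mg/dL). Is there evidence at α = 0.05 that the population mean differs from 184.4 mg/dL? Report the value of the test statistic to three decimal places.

H0: μ = 184.4; H1: μ ≠ 184.4 (one-sample t-test, two-sided).
t = (x̄ − μ₀)/(s/√n) = (176.8 − 184.4)/(20.73/√52) = -2.644
df = n − 1 = 51
Two-sided p-value ≈ 0.0109
Since p ≈ 0.0109 < α = 0.05, reject H0; the data support H1.

-2.644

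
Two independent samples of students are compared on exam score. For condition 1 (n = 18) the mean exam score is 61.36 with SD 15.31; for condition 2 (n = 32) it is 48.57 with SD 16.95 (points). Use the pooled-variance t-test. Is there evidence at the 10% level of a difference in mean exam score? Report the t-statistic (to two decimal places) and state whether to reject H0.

Let group 1 = condition 1, group 2 = condition 2. H0: μ_1 = μ_2; H1: μ_1 ≠ μ_2 (two-sample pooled-variance t-test, two-sided).
s_p² = [(18−1)·15.31² + (32−1)·16.95²]/(18+32−2) = 268.565
t = (61.36 − 48.57)/√[268.565·(1/18 + 1/32)] = 2.65
df = n₁ + n₂ − 2 = 48
Two-sided p-value ≈ 0.011
Since p ≈ 0.011 < α = 0.1, reject H0; the data support H1.

t = 2.65; reject H0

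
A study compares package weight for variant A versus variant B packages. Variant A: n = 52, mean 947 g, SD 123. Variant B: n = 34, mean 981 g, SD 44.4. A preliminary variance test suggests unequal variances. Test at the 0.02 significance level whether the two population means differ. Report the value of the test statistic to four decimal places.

-1.8202

Let group 1 = variant A, group 2 = variant B. H0: μ_1 = μ_2; H1: μ_1 ≠ μ_2 (Welch's two-sample t-test, two-sided).
t = (x̄_1 − x̄_2)/√(s_1²/n_1 + s_2²/n_2) = (947 − 981)/√(123²/52 + 44.4²/34) = -1.8202
Welch–Satterthwaite df ≈ 69.11
Two-sided p-value ≈ 0.073
Since p ≈ 0.073 > α = 0.02, fail to reject H0; the evidence is not statistically significant.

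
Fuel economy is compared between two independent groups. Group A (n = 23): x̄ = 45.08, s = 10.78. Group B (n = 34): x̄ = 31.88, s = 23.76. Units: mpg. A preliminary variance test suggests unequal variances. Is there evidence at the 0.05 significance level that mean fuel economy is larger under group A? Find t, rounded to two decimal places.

Let group 1 = group A, group 2 = group B. H0: μ_1 = μ_2; H1: μ_1 > μ_2 (Welch's two-sample t-test, right-tailed).
t = (x̄_1 − x̄_2)/√(s_1²/n_1 + s_2²/n_2) = (45.08 − 31.88)/√(10.78²/23 + 23.76²/34) = 2.84
Welch–Satterthwaite df ≈ 49.29
p-value = P(T ≥ 2.84) ≈ 0.0033
Since p ≈ 0.0033 < α = 0.05, reject H0; the evidence is statistically significant.

2.84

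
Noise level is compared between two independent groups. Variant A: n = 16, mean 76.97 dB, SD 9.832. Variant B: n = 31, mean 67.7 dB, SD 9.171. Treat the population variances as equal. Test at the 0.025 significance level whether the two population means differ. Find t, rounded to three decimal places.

Let group 1 = variant A, group 2 = variant B. H0: μ_1 = μ_2; H1: μ_1 ≠ μ_2 (two-sample pooled-variance t-test, two-sided).
s_p² = [(16−1)·9.832² + (31−1)·9.171²]/(16+31−2) = 88.2942
t = (76.97 − 67.7)/√[88.2942·(1/16 + 1/31)] = 3.205
df = n₁ + n₂ − 2 = 45
Two-sided p-value ≈ 0.002
Since p ≈ 0.002 < α = 0.025, reject H0; the evidence is statistically significant.

3.205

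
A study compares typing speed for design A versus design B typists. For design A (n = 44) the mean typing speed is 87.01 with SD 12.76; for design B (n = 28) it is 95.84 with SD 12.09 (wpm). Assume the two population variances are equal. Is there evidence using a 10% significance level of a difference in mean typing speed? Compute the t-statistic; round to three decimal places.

-2.921

Let group 1 = design A, group 2 = design B. H0: μ_1 = μ_2; H1: μ_1 ≠ μ_2 (two-sample pooled-variance t-test, two-sided).
s_p² = [(44−1)·12.76² + (28−1)·12.09²]/(44+28−2) = 156.396
t = (87.01 − 95.84)/√[156.396·(1/44 + 1/28)] = -2.921
df = n₁ + n₂ − 2 = 70
Two-sided p-value ≈ 0.0047
Since p ≈ 0.0047 < α = 0.1, reject H0; the evidence is statistically significant.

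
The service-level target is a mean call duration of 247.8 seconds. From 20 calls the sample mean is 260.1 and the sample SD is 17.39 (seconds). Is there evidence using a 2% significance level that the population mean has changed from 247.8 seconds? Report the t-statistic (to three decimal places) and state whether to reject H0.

t = 3.163; reject H0

H0: μ = 247.8; H1: μ ≠ 247.8 (one-sample t-test, two-sided).
t = (x̄ − μ₀)/(s/√n) = (260.1 − 247.8)/(17.39/√20) = 3.163
df = n − 1 = 19
Two-sided p-value ≈ 0.005
Since p ≈ 0.005 < α = 0.02, reject H0; the evidence is statistically significant.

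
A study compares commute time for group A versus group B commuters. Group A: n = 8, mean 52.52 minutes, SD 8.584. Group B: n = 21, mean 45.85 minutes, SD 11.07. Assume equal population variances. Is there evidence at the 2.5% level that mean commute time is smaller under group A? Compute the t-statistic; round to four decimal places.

1.5315

Let group 1 = group A, group 2 = group B. H0: μ_1 = μ_2; H1: μ_1 < μ_2 (two-sample pooled-variance t-test, left-tailed).
s_p² = [(8−1)·8.584² + (21−1)·11.07²]/(8+21−2) = 109.878
t = (52.52 − 45.85)/√[109.878·(1/8 + 1/21)] = 1.5315
df = n₁ + n₂ − 2 = 27
p-value = P(T ≤ 1.5315) ≈ 0.931
Since p ≈ 0.931 > α = 0.025, fail to reject H0; the evidence is not statistically significant.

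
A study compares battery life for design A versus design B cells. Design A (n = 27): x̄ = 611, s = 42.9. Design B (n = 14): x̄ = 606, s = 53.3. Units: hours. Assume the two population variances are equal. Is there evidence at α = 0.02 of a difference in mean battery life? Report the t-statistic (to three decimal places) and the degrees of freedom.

t = 0.326, df = 39

Let group 1 = design A, group 2 = design B. H0: μ_1 = μ_2; H1: μ_1 ≠ μ_2 (two-sample pooled-variance t-test, two-sided).
s_p² = [(27−1)·42.9² + (14−1)·53.3²]/(27+14−2) = 2173.9
t = (611 − 606)/√[2173.9·(1/27 + 1/14)] = 0.326
df = n₁ + n₂ − 2 = 39
Two-sided p-value ≈ 0.746
Since p ≈ 0.746 > α = 0.02, fail to reject H0; the evidence is not statistically significant.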